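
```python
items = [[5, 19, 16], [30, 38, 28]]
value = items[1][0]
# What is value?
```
Trace:
  items=[[5, 19, 16], [30, 38, 28]]
  items=[[5, 19, 16], [30, 38, 28]], value=30

Final answer: 30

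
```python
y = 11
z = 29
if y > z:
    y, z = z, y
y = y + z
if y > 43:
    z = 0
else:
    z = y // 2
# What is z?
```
Trace:
  y=11
  y=11, z=29
  y=11, z=29
  y=40, z=29
  y=40, z=20

Final answer: 20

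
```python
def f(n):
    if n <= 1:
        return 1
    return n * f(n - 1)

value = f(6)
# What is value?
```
Call trace:
f(n=6)
  f(n=5)
    f(n=4)
      f(n=3)
        f(n=2)
          f(n=1)
          -> return 1
        -> return 2
      -> return 6
    -> return 24
  -> return 120
-> return 720

Final answer: 720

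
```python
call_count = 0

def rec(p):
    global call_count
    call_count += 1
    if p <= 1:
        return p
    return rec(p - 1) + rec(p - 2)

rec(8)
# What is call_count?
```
Call trace (a repeated sub-call is expanded the first time; later identical calls just restate its return value):
rec(p=8)
  rec(p=7)
    rec(p=6)
      rec(p=5)
        rec(p=4)
          rec(p=3)
            rec(p=2)
              rec(p=1)
              -> return 1
              rec(p=0)
              -> return 0
            -> return 1
            rec(p=1)
            -> return 1
          -> return 2
          rec(p=2) -> return 1  (same call as traced above)
        -> return 3
        rec(p=3) -> return 2  (same call as traced above)
      -> return 5
      rec(p=4) -> return 3  (same call as traced above)
    -> return 8
    rec(p=5) -> return 5  (same call as traced above)
  -> return 13
  rec(p=6) -> return 8  (same call as traced above)
-> return 21

call_count is incremented once per call, so count the calls in each subtree. Let C(p) = number of calls made by rec(p).
C(0) = C(1) = 1 (base case, no recursion); C(p) = 1 + C(p - 1) + C(p - 2) otherwise.
C(2) = 1 + C(1) + C(0) = 1 + 1 + 1 = 3
C(3) = 1 + C(2) + C(1) = 1 + 3 + 1 = 5
C(4) = 1 + C(3) + C(2) = 1 + 5 + 3 = 9
C(5) = 1 + C(4) + C(3) = 1 + 9 + 5 = 15
C(6) = 1 + C(5) + C(4) = 1 + 15 + 9 = 25
C(7) = 1 + C(6) + C(5) = 1 + 25 + 15 = 41
C(8) = 1 + C(7) + C(6) = 1 + 41 + 25 = 67
call_count = C(8) = 67

Final answer: 67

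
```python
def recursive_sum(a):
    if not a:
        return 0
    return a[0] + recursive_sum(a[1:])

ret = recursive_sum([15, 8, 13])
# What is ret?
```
Call trace:
recursive_sum(a=[15, 8, 13])
  recursive_sum(a=[8, 13])
    recursive_sum(a=[13])
      recursive_sum(a=[])
      -> return 0
    -> return 13
  -> return 21
-> return 36

Final answer: 36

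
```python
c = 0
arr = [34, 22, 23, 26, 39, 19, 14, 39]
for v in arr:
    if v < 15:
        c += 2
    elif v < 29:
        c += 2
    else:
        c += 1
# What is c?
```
Trace:
  c=0
  c=1, v=34
  c=3, v=22
  c=5, v=23
  c=7, v=26
  c=8, v=39
  c=10, v=19
  c=12, v=14
  c=13, v=39

Final answer: 13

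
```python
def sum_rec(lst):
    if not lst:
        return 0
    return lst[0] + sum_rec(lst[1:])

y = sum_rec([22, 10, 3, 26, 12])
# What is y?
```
Call trace:
sum_rec(lst=[22, 10, 3, 26, 12])
  sum_rec(lst=[10, 3, 26, 12])
    sum_rec(lst=[3, 26, 12])
      sum_rec(lst=[26, 12])
        sum_rec(lst=[12])
          sum_rec(lst=[])
          -> return 0
        -> return 12
      -> return 38
    -> return 41
  -> return 51
-> return 73

Final answer: 73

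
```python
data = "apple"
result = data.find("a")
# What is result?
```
Trace:
  data='apple'
  data='apple', result=0

Final answer: 0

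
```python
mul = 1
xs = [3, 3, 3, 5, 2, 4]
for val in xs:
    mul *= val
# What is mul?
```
Trace:
  mul=1
  mul=3, val=3
  mul=9, val=3
  mul=27, val=3
  mul=135, val=5
  mul=270, val=2
  mul=1080, val=4

Final answer: 1080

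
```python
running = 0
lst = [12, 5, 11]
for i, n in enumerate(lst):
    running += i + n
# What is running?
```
Trace:
  running=0
  running=12, i=0, n=12
  running=18, i=1, n=5
  running=31, i=2, n=11

Final answer: 31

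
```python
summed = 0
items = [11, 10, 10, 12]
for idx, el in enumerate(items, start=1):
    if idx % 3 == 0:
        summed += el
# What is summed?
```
Trace:
  summed=0
  summed=0, idx=1, el=11
  summed=0, idx=2, el=10
  summed=10, idx=3, el=10
  summed=10, idx=4, el=12

Final answer: 10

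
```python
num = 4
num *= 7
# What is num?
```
Trace:
  num=4
  num=28

Final answer: 28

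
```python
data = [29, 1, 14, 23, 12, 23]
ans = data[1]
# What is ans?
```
Trace:
  data=[29, 1, 14, 23, 12, 23]
  data=[29, 1, 14, 23, 12, 23], ans=1

Final answer: 1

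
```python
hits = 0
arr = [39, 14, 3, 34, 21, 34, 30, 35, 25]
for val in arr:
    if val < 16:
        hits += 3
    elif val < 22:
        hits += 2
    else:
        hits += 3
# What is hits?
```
Trace:
  hits=0
  hits=3, val=39
  hits=6, val=14
  hits=9, val=3
  hits=12, val=34
  hits=14, val=21
  hits=17, val=34
  hits=20, val=30
  hits=23, val=35
  hits=26, val=25

Final answer: 26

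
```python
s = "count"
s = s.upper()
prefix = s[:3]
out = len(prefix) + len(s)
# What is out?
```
Trace:
  s='count'
  s='COUNT'
  s='COUNT', prefix='COU'
  s='COUNT', prefix='COU', out=8

Final answer: 8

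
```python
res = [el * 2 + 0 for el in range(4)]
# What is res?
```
Trace:
  el=0
  el=1
  el=2
  el=3
  res=[0, 2, 4, 6]

Final answer: [0, 2, 4, 6]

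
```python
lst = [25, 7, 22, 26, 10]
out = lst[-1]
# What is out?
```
Trace:
  lst=[25, 7, 22, 26, 10]
  lst=[25, 7, 22, 26, 10], out=10

Final answer: 10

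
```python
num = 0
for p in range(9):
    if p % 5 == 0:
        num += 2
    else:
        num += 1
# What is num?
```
Trace:
  num=0
  num=2, p=0
  num=3, p=1
  num=4, p=2
  num=5, p=3
  num=6, p=4
  num=8, p=5
  num=9, p=6
  num=10, p=7
  num=11, p=8

Final answer: 11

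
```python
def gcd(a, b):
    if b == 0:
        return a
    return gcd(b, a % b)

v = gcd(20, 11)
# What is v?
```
Call trace:
gcd(a=20, b=11)
  gcd(a=11, b=9)
    gcd(a=9, b=2)
      gcd(a=2, b=1)
        gcd(a=1, b=0)
        -> return 1
      -> return 1
    -> return 1
  -> return 1
-> return 1

Final answer: 1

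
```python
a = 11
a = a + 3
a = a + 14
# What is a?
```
Trace:
  a=11
  a=14
  a=28

Final answer: 28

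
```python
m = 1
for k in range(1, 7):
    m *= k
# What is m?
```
Trace:
  m=1
  m=1, k=1
  m=2, k=2
  m=6, k=3
  m=24, k=4
  m=120, k=5
  m=720, k=6

Final answer: 720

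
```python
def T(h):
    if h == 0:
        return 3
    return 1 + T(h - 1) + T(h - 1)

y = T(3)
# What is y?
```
Call trace (a repeated sub-call is expanded the first time; later identical calls just restate its return value):
T(h=3)
  T(h=2)
    T(h=1)
      T(h=0)
      -> return 3
      T(h=0)
      -> return 3
    -> return 7
    T(h=1) -> return 7  (same call as traced above)
  -> return 15
  T(h=2) -> return 15  (same call as traced above)
-> return 31

Final answer: 31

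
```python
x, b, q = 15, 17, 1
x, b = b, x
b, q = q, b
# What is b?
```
Trace:
  x=15, b=17, q=1
  x=17, b=15, q=1
  x=17, b=1, q=15

Final answer: 1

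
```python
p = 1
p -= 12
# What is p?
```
Trace:
  p=1
  p=-11

Final answer: -11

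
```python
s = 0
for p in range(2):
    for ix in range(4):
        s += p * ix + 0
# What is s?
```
Trace:
  s=0
  s=0, p=0, ix=0
  s=0, p=0, ix=1
  s=0, p=0, ix=2
  s=0, p=0, ix=3
  s=0, p=1, ix=0
  s=1, p=1, ix=1
  s=3, p=1, ix=2
  s=6, p=1, ix=3

Final answer: 6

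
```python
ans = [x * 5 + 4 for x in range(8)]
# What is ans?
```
Trace:
  x=0
  x=1
  x=2
  x=3
  x=4
  x=5
  x=6
  x=7
  ans=[4, 9, 14, 19, 24, 29, 34, 39]

Final answer: [4, 9, 14, 19, 24, 29, 34, 39]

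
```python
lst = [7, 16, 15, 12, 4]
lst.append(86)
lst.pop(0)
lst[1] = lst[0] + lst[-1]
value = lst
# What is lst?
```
Trace:
  lst=[7, 16, 15, 12, 4]
  lst=[7, 16, 15, 12, 4, 86]
  lst=[16, 15, 12, 4, 86]
  lst=[16, 102, 12, 4, 86]
  lst=[16, 102, 12, 4, 86], value=[16, 102, 12, 4, 86]

Final answer: [16, 102, 12, 4, 86]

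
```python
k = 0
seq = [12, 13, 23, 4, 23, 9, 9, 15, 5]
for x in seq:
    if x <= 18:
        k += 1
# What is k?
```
Trace:
  k=0
  k=1, x=12
  k=2, x=13
  k=2, x=23
  k=3, x=4
  k=3, x=23
  k=4, x=9
  k=5, x=9
  k=6, x=15
  k=7, x=5

Final answer: 7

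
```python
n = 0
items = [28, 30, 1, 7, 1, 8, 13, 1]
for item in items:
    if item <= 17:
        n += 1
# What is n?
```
Trace:
  n=0
  n=0, item=28
  n=0, item=30
  n=1, item=1
  n=2, item=7
  n=3, item=1
  n=4, item=8
  n=5, item=13
  n=6, item=1

Final answer: 6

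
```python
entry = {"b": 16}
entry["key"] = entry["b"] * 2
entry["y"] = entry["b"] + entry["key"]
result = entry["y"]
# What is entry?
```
Trace:
  entry={'b': 16}
  entry={'b': 16, 'key': 32}
  entry={'b': 16, 'key': 32, 'y': 48}
  entry={'b': 16, 'key': 32, 'y': 48}, result=48

Final answer: {'b': 16, 'key': 32, 'y': 48}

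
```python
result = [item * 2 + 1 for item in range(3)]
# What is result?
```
Trace:
  item=0
  item=1
  item=2
  result=[1, 3, 5]

Final answer: [1, 3, 5]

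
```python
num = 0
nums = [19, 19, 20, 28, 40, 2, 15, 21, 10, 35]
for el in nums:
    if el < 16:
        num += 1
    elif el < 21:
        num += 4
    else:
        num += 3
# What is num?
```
Trace:
  num=0
  num=4, el=19
  num=8, el=19
  num=12, el=20
  num=15, el=28
  num=18, el=40
  num=19, el=2
  num=20, el=15
  num=23, el=21
  num=24, el=10
  num=27, el=35

Final answer: 27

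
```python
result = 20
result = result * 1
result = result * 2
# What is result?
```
Trace:
  result=20
  result=20
  result=40

Final answer: 40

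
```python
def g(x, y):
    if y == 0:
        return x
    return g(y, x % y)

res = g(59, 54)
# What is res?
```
Call trace:
g(x=59, y=54)
  g(x=54, y=5)
    g(x=5, y=4)
      g(x=4, y=1)
        g(x=1, y=0)
        -> return 1
      -> return 1
    -> return 1
  -> return 1
-> return 1

Final answer: 1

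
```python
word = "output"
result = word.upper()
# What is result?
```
Trace:
  word='output'
  word='output', result='OUTPUT'

Final answer: 'OUTPUT'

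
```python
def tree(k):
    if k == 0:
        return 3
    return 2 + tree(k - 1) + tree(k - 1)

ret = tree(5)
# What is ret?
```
Call trace (a repeated sub-call is expanded the first time; later identical calls just restate its return value):
tree(k=5)
  tree(k=4)
    tree(k=3)
      tree(k=2)
        tree(k=1)
          tree(k=0)
          -> return 3
          tree(k=0)
          -> return 3
        -> return 8
        tree(k=1) -> return 8  (same call as traced above)
      -> return 18
      tree(k=2) -> return 18  (same call as traced above)
    -> return 38
    tree(k=3) -> return 38  (same call as traced above)
  -> return 78
  tree(k=4) -> return 78  (same call as traced above)
-> return 158

Final answer: 158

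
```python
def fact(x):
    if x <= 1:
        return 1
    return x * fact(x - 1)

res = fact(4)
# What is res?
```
Call trace:
fact(x=4)
  fact(x=3)
    fact(x=2)
      fact(x=1)
      -> return 1
    -> return 2
  -> return 6
-> return 24

Final answer: 24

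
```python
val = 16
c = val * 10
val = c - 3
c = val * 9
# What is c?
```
Trace:
  val=16
  val=16, c=160
  val=157, c=160
  val=157, c=1413

Final answer: 1413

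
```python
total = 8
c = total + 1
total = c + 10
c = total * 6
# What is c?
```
Trace:
  total=8
  total=8, c=9
  total=19, c=9
  total=19, c=114

Final answer: 114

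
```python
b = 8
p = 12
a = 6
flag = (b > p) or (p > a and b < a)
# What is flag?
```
Trace:
  b=8
  b=8, p=12
  b=8, p=12, a=6
  b=8, p=12, a=6, flag=False

Final answer: False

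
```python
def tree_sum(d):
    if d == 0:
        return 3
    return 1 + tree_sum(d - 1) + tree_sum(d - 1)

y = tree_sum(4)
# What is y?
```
Call trace (a repeated sub-call is expanded the first time; later identical calls just restate its return value):
tree_sum(d=4)
  tree_sum(d=3)
    tree_sum(d=2)
      tree_sum(d=1)
        tree_sum(d=0)
        -> return 3
        tree_sum(d=0)
        -> return 3
      -> return 7
      tree_sum(d=1) -> return 7  (same call as traced above)
    -> return 15
    tree_sum(d=2) -> return 15  (same call as traced above)
  -> return 31
  tree_sum(d=3) -> return 31  (same call as traced above)
-> return 63

Final answer: 63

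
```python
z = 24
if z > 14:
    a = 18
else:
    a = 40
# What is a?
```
Trace:
  z=24
  z=24, a=18

Final answer: 18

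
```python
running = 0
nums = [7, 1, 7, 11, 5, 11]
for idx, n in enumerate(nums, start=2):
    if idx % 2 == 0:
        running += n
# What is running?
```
Trace:
  running=0
  running=7, idx=2, n=7
  running=7, idx=3, n=1
  running=14, idx=4, n=7
  running=14, idx=5, n=11
  running=19, idx=6, n=5
  running=19, idx=7, n=11

Final answer: 19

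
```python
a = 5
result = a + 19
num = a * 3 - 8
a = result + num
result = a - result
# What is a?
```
Trace:
  a=5
  a=5, result=24
  a=5, result=24, num=7
  a=31, result=24, num=7
  a=31, result=7, num=7

Final answer: 31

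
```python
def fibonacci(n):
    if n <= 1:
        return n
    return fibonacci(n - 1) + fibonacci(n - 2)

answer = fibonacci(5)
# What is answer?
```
Call trace (a repeated sub-call is expanded the first time; later identical calls just restate its return value):
fibonacci(n=5)
  fibonacci(n=4)
    fibonacci(n=3)
      fibonacci(n=2)
        fibonacci(n=1)
        -> return 1
        fibonacci(n=0)
        -> return 0
      -> return 1
      fibonacci(n=1)
      -> return 1
    -> return 2
    fibonacci(n=2) -> return 1  (same call as traced above)
  -> return 3
  fibonacci(n=3) -> return 2  (same call as traced above)
-> return 5

Final answer: 5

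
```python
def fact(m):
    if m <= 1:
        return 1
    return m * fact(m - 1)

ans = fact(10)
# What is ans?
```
Call trace:
fact(m=10)
  fact(m=9)
    fact(m=8)
      fact(m=7)
        fact(m=6)
          fact(m=5)
            fact(m=4)
              fact(m=3)
                fact(m=2)
                  fact(m=1)
                  -> return 1
                -> return 2
              -> return 6
            -> return 24
          -> return 120
        -> return 720
      -> return 5040
    -> return 40320
  -> return 362880
-> return 3628800

Final answer: 3628800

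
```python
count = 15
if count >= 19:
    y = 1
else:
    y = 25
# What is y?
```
Trace:
  count=15
  count=15, y=25

Final answer: 25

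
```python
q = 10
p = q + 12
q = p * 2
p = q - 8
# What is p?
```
Trace:
  q=10
  q=10, p=22
  q=44, p=22
  q=44, p=36

Final answer: 36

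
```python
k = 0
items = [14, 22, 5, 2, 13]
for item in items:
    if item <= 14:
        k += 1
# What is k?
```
Trace:
  k=0
  k=1, item=14
  k=1, item=22
  k=2, item=5
  k=3, item=2
  k=4, item=13

Final answer: 4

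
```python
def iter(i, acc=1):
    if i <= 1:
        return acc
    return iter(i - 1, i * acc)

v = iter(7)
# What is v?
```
Call trace:
iter(i=7, acc=1)
  iter(i=6, acc=7)
    iter(i=5, acc=42)
      iter(i=4, acc=210)
        iter(i=3, acc=840)
          iter(i=2, acc=2520)
            iter(i=1, acc=5040)
            -> return 5040
          -> return 5040
        -> return 5040
      -> return 5040
    -> return 5040
  -> return 5040
-> return 5040

Final answer: 5040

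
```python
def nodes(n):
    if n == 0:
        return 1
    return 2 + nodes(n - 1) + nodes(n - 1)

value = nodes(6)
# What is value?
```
Call trace (a repeated sub-call is expanded the first time; later identical calls just restate its return value):
nodes(n=6)
  nodes(n=5)
    nodes(n=4)
      nodes(n=3)
        nodes(n=2)
          nodes(n=1)
            nodes(n=0)
            -> return 1
            nodes(n=0)
            -> return 1
          -> return 4
          nodes(n=1) -> return 4  (same call as traced above)
        -> return 10
        nodes(n=2) -> return 10  (same call as traced above)
      -> return 22
      nodes(n=3) -> return 22  (same call as traced above)
    -> return 46
    nodes(n=4) -> return 46  (same call as traced above)
  -> return 94
  nodes(n=5) -> return 94  (same call as traced above)
-> return 190

Final answer: 190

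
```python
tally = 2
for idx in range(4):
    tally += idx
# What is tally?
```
Trace:
  tally=2
  tally=2, idx=0
  tally=3, idx=1
  tally=5, idx=2
  tally=8, idx=3

Final answer: 8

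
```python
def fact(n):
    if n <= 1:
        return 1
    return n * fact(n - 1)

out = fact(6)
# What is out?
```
Call trace:
fact(n=6)
  fact(n=5)
    fact(n=4)
      fact(n=3)
        fact(n=2)
          fact(n=1)
          -> return 1
        -> return 2
      -> return 6
    -> return 24
  -> return 120
-> return 720

Final answer: 720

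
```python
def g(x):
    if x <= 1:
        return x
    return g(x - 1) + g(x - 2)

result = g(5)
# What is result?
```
Call trace (a repeated sub-call is expanded the first time; later identical calls just restate its return value):
g(x=5)
  g(x=4)
    g(x=3)
      g(x=2)
        g(x=1)
        -> return 1
        g(x=0)
        -> return 0
      -> return 1
      g(x=1)
      -> return 1
    -> return 2
    g(x=2) -> return 1  (same call as traced above)
  -> return 3
  g(x=3) -> return 2  (same call as traced above)
-> return 5

Final answer: 5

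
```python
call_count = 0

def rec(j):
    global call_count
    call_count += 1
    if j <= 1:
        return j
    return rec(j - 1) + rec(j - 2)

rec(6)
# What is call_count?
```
Call trace (a repeated sub-call is expanded the first time; later identical calls just restate its return value):
rec(j=6)
  rec(j=5)
    rec(j=4)
      rec(j=3)
        rec(j=2)
          rec(j=1)
          -> return 1
          rec(j=0)
          -> return 0
        -> return 1
        rec(j=1)
        -> return 1
      -> return 2
      rec(j=2) -> return 1  (same call as traced above)
    -> return 3
    rec(j=3) -> return 2  (same call as traced above)
  -> return 5
  rec(j=4) -> return 3  (same call as traced above)
-> return 8

call_count is incremented once per call, so count the calls in each subtree. Let C(j) = number of calls made by rec(j).
C(0) = C(1) = 1 (base case, no recursion); C(j) = 1 + C(j - 1) + C(j - 2) otherwise.
C(2) = 1 + C(1) + C(0) = 1 + 1 + 1 = 3
C(3) = 1 + C(2) + C(1) = 1 + 3 + 1 = 5
C(4) = 1 + C(3) + C(2) = 1 + 5 + 3 = 9
C(5) = 1 + C(4) + C(3) = 1 + 9 + 5 = 15
C(6) = 1 + C(5) + C(4) = 1 + 15 + 9 = 25
call_count = C(6) = 25

Final answer: 25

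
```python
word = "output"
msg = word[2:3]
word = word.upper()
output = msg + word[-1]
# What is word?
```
Trace:
  word='output'
  word='output', msg='t'
  word='OUTPUT', msg='t'
  word='OUTPUT', msg='t', output='tT'

Final answer: 'OUTPUT'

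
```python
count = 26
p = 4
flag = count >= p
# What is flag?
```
Trace:
  count=26
  count=26, p=4
  count=26, p=4, flag=True

Final answer: True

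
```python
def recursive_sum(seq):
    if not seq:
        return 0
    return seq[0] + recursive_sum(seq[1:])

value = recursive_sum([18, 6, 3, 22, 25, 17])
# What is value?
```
Call trace:
recursive_sum(seq=[18, 6, 3, 22, 25, 17])
  recursive_sum(seq=[6, 3, 22, 25, 17])
    recursive_sum(seq=[3, 22, 25, 17])
      recursive_sum(seq=[22, 25, 17])
        recursive_sum(seq=[25, 17])
          recursive_sum(seq=[17])
            recursive_sum(seq=[])
            -> return 0
          -> return 17
        -> return 42
      -> return 64
    -> return 67
  -> return 73
-> return 91

Final answer: 91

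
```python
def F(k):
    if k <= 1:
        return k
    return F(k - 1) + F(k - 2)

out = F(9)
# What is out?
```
Call trace (a repeated sub-call is expanded the first time; later identical calls just restate its return value):
F(k=9)
  F(k=8)
    F(k=7)
      F(k=6)
        F(k=5)
          F(k=4)
            F(k=3)
              F(k=2)
                F(k=1)
                -> return 1
                F(k=0)
                -> return 0
              -> return 1
              F(k=1)
              -> return 1
            -> return 2
            F(k=2) -> return 1  (same call as traced above)
          -> return 3
          F(k=3) -> return 2  (same call as traced above)
        -> return 5
        F(k=4) -> return 3  (same call as traced above)
      -> return 8
      F(k=5) -> return 5  (same call as traced above)
    -> return 13
    F(k=6) -> return 8  (same call as traced above)
  -> return 21
  F(k=7) -> return 13  (same call as traced above)
-> return 34

Final answer: 34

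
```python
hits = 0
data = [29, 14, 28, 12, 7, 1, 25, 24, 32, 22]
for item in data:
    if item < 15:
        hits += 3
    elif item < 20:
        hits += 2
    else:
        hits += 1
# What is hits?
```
Trace:
  hits=0
  hits=1, item=29
  hits=4, item=14
  hits=5, item=28
  hits=8, item=12
  hits=11, item=7
  hits=14, item=1
  hits=15, item=25
  hits=16, item=24
  hits=17, item=32
  hits=18, item=22

Final answer: 18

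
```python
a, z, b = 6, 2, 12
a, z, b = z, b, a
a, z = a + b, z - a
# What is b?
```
Trace:
  a=6, z=2, b=12
  a=2, z=12, b=6
  a=8, z=10, b=6

Final answer: 6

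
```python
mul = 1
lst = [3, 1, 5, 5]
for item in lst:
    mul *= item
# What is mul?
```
Trace:
  mul=1
  mul=3, item=3
  mul=3, item=1
  mul=15, item=5
  mul=75, item=5

Final answer: 75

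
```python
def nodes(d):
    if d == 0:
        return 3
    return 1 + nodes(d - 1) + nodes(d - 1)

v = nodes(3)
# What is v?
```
Call trace (a repeated sub-call is expanded the first time; later identical calls just restate its return value):
nodes(d=3)
  nodes(d=2)
    nodes(d=1)
      nodes(d=0)
      -> return 3
      nodes(d=0)
      -> return 3
    -> return 7
    nodes(d=1) -> return 7  (same call as traced above)
  -> return 15
  nodes(d=2) -> return 15  (same call as traced above)
-> return 31

Final answer: 31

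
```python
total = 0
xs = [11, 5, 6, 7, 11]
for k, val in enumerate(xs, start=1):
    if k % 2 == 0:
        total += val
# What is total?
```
Trace:
  total=0
  total=0, k=1, val=11
  total=5, k=2, val=5
  total=5, k=3, val=6
  total=12, k=4, val=7
  total=12, k=5, val=11

Final answer: 12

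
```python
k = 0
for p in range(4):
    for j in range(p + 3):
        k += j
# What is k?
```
Trace:
  k=0
  k=0, p=0, j=0
  k=1, p=0, j=1
  k=3, p=0, j=2
  k=3, p=1, j=0
  k=4, p=1, j=1
  k=6, p=1, j=2
  k=9, p=1, j=3
  k=9, p=2, j=0
  k=10, p=2, j=1
  k=12, p=2, j=2
  k=15, p=2, j=3
  k=19, p=2, j=4
  k=19, p=3, j=0
  k=20, p=3, j=1
  k=22, p=3, j=2
  k=25, p=3, j=3
  k=29, p=3, j=4
  k=34, p=3, j=5

Final answer: 34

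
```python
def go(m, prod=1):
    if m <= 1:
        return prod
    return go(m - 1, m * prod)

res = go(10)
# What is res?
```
Call trace:
go(m=10, prod=1)
  go(m=9, prod=10)
    go(m=8, prod=90)
      go(m=7, prod=720)
        go(m=6, prod=5040)
          go(m=5, prod=30240)
            go(m=4, prod=151200)
              go(m=3, prod=604800)
                go(m=2, prod=1814400)
                  go(m=1, prod=3628800)
                  -> return 3628800
                -> return 3628800
              -> return 3628800
            -> return 3628800
          -> return 3628800
        -> return 3628800
      -> return 3628800
    -> return 3628800
  -> return 3628800
-> return 3628800

Final answer: 3628800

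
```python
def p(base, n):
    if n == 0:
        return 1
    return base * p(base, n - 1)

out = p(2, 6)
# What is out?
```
Call trace:
p(base=2, n=6)
  p(base=2, n=5)
    p(base=2, n=4)
      p(base=2, n=3)
        p(base=2, n=2)
          p(base=2, n=1)
            p(base=2, n=0)
            -> return 1
          -> return 2
        -> return 4
      -> return 8
    -> return 16
  -> return 32
-> return 64

Final answer: 64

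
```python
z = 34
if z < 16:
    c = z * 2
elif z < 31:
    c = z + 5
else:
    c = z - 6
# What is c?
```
Trace:
  z=34
  z=34, c=28

Final answer: 28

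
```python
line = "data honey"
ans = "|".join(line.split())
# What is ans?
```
Trace:
  line='data honey'
  line='data honey', ans='data|honey'

Final answer: 'data|honey'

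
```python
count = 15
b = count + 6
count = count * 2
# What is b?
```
Trace:
  count=15
  count=15, b=21
  count=30, b=21

Final answer: 21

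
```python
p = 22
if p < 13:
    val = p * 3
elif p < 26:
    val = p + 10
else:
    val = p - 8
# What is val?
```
Trace:
  p=22
  p=22, val=32

Final answer: 32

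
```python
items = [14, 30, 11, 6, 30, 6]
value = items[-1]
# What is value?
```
Trace:
  items=[14, 30, 11, 6, 30, 6]
  items=[14, 30, 11, 6, 30, 6], value=6

Final answer: 6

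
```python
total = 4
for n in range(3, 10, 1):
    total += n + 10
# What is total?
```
Trace:
  total=4
  total=17, n=3
  total=31, n=4
  total=46, n=5
  total=62, n=6
  total=79, n=7
  total=97, n=8
  total=116, n=9

Final answer: 116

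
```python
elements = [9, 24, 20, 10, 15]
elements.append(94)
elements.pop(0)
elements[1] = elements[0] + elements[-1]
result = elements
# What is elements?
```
Trace:
  elements=[9, 24, 20, 10, 15]
  elements=[9, 24, 20, 10, 15, 94]
  elements=[24, 20, 10, 15, 94]
  elements=[24, 118, 10, 15, 94]
  elements=[24, 118, 10, 15, 94], result=[24, 118, 10, 15, 94]

Final answer: [24, 118, 10, 15, 94]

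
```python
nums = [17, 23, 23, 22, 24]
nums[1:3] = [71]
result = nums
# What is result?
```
Trace:
  nums=[17, 23, 23, 22, 24]
  nums=[17, 71, 22, 24]
  nums=[17, 71, 22, 24], result=[17, 71, 22, 24]

Final answer: [17, 71, 22, 24]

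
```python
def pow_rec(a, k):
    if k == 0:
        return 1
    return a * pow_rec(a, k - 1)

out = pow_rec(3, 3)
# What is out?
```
Call trace:
pow_rec(a=3, k=3)
  pow_rec(a=3, k=2)
    pow_rec(a=3, k=1)
      pow_rec(a=3, k=0)
      -> return 1
    -> return 3
  -> return 9
-> return 27

Final answer: 27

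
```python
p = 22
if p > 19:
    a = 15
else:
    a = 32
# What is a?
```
Trace:
  p=22
  p=22, a=15

Final answer: 15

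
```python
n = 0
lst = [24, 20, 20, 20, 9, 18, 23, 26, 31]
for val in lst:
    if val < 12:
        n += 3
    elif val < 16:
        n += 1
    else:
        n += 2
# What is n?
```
Trace:
  n=0
  n=2, val=24
  n=4, val=20
  n=6, val=20
  n=8, val=20
  n=11, val=9
  n=13, val=18
  n=15, val=23
  n=17, val=26
  n=19, val=31

Final answer: 19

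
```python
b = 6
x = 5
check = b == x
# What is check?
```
Trace:
  b=6
  b=6, x=5
  b=6, x=5, check=False

Final answer: False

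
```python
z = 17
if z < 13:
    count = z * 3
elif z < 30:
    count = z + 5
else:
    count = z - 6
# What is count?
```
Trace:
  z=17
  z=17, count=22

Final answer: 22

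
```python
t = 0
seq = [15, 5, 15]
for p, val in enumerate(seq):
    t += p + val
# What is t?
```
Trace:
  t=0
  t=15, p=0, val=15
  t=21, p=1, val=5
  t=38, p=2, val=15

Final answer: 38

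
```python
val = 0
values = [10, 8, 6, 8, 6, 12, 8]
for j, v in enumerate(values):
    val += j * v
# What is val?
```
Trace:
  val=0
  val=0, j=0, v=10
  val=8, j=1, v=8
  val=20, j=2, v=6
  val=44, j=3, v=8
  val=68, j=4, v=6
  val=128, j=5, v=12
  val=176, j=6, v=8

Final answer: 176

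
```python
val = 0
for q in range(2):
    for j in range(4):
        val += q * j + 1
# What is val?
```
Trace:
  val=0
  val=1, q=0, j=0
  val=2, q=0, j=1
  val=3, q=0, j=2
  val=4, q=0, j=3
  val=5, q=1, j=0
  val=7, q=1, j=1
  val=10, q=1, j=2
  val=14, q=1, j=3

Final answer: 14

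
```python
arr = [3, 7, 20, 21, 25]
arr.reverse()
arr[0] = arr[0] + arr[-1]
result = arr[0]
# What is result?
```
Trace:
  arr=[3, 7, 20, 21, 25]
  arr=[25, 21, 20, 7, 3]
  arr=[28, 21, 20, 7, 3]
  arr=[28, 21, 20, 7, 3], result=28

Final answer: 28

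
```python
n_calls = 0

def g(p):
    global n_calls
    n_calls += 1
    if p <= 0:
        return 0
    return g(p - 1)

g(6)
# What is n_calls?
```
Call trace:
g(p=6)
  g(p=5)
    g(p=4)
      g(p=3)
        g(p=2)
          g(p=1)
            g(p=0)
            -> return 0
          -> return 0
        -> return 0
      -> return 0
    -> return 0
  -> return 0
-> return 0

n_calls is incremented once per call. g is entered once for each p = 6, 5, 4, 3, 2, 1, 0 (the p <= 0 call returns without recursing), i.e. 6 + 1 calls.
n_calls = 7

Final answer: 7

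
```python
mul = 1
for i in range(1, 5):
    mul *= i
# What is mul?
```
Trace:
  mul=1
  mul=1, i=1
  mul=2, i=2
  mul=6, i=3
  mul=24, i=4

Final answer: 24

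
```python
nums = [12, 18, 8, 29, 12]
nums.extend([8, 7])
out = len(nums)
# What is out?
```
Trace:
  nums=[12, 18, 8, 29, 12]
  nums=[12, 18, 8, 29, 12, 8, 7]
  nums=[12, 18, 8, 29, 12, 8, 7], out=7

Final answer: 7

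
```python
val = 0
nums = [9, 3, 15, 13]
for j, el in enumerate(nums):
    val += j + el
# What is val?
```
Trace:
  val=0
  val=9, j=0, el=9
  val=13, j=1, el=3
  val=30, j=2, el=15
  val=46, j=3, el=13

Final answer: 46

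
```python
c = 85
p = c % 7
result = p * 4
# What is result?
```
Trace:
  c=85
  c=85, p=1
  c=85, p=1, result=4

Final answer: 4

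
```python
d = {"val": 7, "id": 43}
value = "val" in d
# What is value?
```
Trace:
  d={'val': 7, 'id': 43}
  d={'val': 7, 'id': 43}, value=True

Final answer: True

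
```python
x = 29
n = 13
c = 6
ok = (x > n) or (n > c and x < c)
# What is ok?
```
Trace:
  x=29
  x=29, n=13
  x=29, n=13, c=6
  x=29, n=13, c=6, ok=True

Final answer: True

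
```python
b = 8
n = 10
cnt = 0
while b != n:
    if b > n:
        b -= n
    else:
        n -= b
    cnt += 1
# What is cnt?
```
Trace:
  b=8
  b=8, n=10
  b=8, n=10, cnt=0
  b=8, n=2, cnt=1
  b=6, n=2, cnt=2
  b=4, n=2, cnt=3
  b=2, n=2, cnt=4

Final answer: 4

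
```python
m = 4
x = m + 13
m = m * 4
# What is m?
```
Trace:
  m=4
  m=4, x=17
  m=16, x=17

Final answer: 16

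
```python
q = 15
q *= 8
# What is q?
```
Trace:
  q=15
  q=120

Final answer: 120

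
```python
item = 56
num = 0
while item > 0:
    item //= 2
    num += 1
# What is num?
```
Trace:
  item=56
  item=56, num=0
  item=28, num=1
  item=14, num=2
  item=7, num=3
  item=3, num=4
  item=1, num=5
  item=0, num=6

Final answer: 6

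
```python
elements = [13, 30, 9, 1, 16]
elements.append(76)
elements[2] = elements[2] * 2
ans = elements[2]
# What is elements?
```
Trace:
  elements=[13, 30, 9, 1, 16]
  elements=[13, 30, 9, 1, 16, 76]
  elements=[13, 30, 18, 1, 16, 76]
  elements=[13, 30, 18, 1, 16, 76], ans=18

Final answer: [13, 30, 18, 1, 16, 76]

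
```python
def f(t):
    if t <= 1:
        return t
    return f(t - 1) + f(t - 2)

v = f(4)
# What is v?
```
Call trace (a repeated sub-call is expanded the first time; later identical calls just restate its return value):
f(t=4)
  f(t=3)
    f(t=2)
      f(t=1)
      -> return 1
      f(t=0)
      -> return 0
    -> return 1
    f(t=1)
    -> return 1
  -> return 2
  f(t=2) -> return 1  (same call as traced above)
-> return 3

Final answer: 3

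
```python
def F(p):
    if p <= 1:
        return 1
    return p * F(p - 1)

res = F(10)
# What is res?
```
Call trace:
F(p=10)
  F(p=9)
    F(p=8)
      F(p=7)
        F(p=6)
          F(p=5)
            F(p=4)
              F(p=3)
                F(p=2)
                  F(p=1)
                  -> return 1
                -> return 2
              -> return 6
            -> return 24
          -> return 120
        -> return 720
      -> return 5040
    -> return 40320
  -> return 362880
-> return 3628800

Final answer: 3628800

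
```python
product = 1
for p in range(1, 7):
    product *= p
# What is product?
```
Trace:
  product=1
  product=1, p=1
  product=2, p=2
  product=6, p=3
  product=24, p=4
  product=120, p=5
  product=720, p=6

Final answer: 720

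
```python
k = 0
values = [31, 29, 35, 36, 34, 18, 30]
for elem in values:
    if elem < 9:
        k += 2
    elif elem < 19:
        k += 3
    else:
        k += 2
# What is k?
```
Trace:
  k=0
  k=2, elem=31
  k=4, elem=29
  k=6, elem=35
  k=8, elem=36
  k=10, elem=34
  k=13, elem=18
  k=15, elem=30

Final answer: 15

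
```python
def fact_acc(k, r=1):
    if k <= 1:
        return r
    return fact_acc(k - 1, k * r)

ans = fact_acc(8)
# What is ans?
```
Call trace:
fact_acc(k=8, r=1)
  fact_acc(k=7, r=8)
    fact_acc(k=6, r=56)
      fact_acc(k=5, r=336)
        fact_acc(k=4, r=1680)
          fact_acc(k=3, r=6720)
            fact_acc(k=2, r=20160)
              fact_acc(k=1, r=40320)
              -> return 40320
            -> return 40320
          -> return 40320
        -> return 40320
      -> return 40320
    -> return 40320
  -> return 40320
-> return 40320

Final answer: 40320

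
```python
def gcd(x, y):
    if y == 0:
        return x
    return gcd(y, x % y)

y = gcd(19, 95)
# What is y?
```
Call trace:
gcd(x=19, y=95)
  gcd(x=95, y=19)
    gcd(x=19, y=0)
    -> return 19
  -> return 19
-> return 19

Final answer: 19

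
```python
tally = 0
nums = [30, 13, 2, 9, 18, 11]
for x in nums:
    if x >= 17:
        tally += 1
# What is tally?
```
Trace:
  tally=0
  tally=1, x=30
  tally=1, x=13
  tally=1, x=2
  tally=1, x=9
  tally=2, x=18
  tally=2, x=11

Final answer: 2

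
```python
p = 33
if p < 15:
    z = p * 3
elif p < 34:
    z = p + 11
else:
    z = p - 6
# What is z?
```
Trace:
  p=33
  p=33, z=44

Final answer: 44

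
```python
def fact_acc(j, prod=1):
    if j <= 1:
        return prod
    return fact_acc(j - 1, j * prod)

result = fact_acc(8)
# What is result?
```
Call trace:
fact_acc(j=8, prod=1)
  fact_acc(j=7, prod=8)
    fact_acc(j=6, prod=56)
      fact_acc(j=5, prod=336)
        fact_acc(j=4, prod=1680)
          fact_acc(j=3, prod=6720)
            fact_acc(j=2, prod=20160)
              fact_acc(j=1, prod=40320)
              -> return 40320
            -> return 40320
          -> return 40320
        -> return 40320
      -> return 40320
    -> return 40320
  -> return 40320
-> return 40320

Final answer: 40320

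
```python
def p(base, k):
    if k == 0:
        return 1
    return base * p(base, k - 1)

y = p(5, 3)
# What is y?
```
Call trace:
p(base=5, k=3)
  p(base=5, k=2)
    p(base=5, k=1)
      p(base=5, k=0)
      -> return 1
    -> return 5
  -> return 25
-> return 125

Final answer: 125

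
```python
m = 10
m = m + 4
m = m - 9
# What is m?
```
Trace:
  m=10
  m=14
  m=5

Final answer: 5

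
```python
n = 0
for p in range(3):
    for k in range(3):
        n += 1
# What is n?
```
Trace:
  n=0
  n=1, p=0, k=0
  n=2, p=0, k=1
  n=3, p=0, k=2
  n=4, p=1, k=0
  n=5, p=1, k=1
  n=6, p=1, k=2
  n=7, p=2, k=0
  n=8, p=2, k=1
  n=9, p=2, k=2

Final answer: 9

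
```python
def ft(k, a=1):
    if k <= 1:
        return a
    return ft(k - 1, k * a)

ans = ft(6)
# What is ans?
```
Call trace:
ft(k=6, a=1)
  ft(k=5, a=6)
    ft(k=4, a=30)
      ft(k=3, a=120)
        ft(k=2, a=360)
          ft(k=1, a=720)
          -> return 720
        -> return 720
      -> return 720
    -> return 720
  -> return 720
-> return 720

Final answer: 720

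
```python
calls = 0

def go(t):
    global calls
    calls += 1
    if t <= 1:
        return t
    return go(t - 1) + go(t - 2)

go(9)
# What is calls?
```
Call trace (a repeated sub-call is expanded the first time; later identical calls just restate its return value):
go(t=9)
  go(t=8)
    go(t=7)
      go(t=6)
        go(t=5)
          go(t=4)
            go(t=3)
              go(t=2)
                go(t=1)
                -> return 1
                go(t=0)
                -> return 0
              -> return 1
              go(t=1)
              -> return 1
            -> return 2
            go(t=2) -> return 1  (same call as traced above)
          -> return 3
          go(t=3) -> return 2  (same call as traced above)
        -> return 5
        go(t=4) -> return 3  (same call as traced above)
      -> return 8
      go(t=5) -> return 5  (same call as traced above)
    -> return 13
    go(t=6) -> return 8  (same call as traced above)
  -> return 21
  go(t=7) -> return 13  (same call as traced above)
-> return 34

calls is incremented once per call, so count the calls in each subtree. Let C(t) = number of calls made by go(t).
C(0) = C(1) = 1 (base case, no recursion); C(t) = 1 + C(t - 1) + C(t - 2) otherwise.
C(2) = 1 + C(1) + C(0) = 1 + 1 + 1 = 3
C(3) = 1 + C(2) + C(1) = 1 + 3 + 1 = 5
C(4) = 1 + C(3) + C(2) = 1 + 5 + 3 = 9
C(5) = 1 + C(4) + C(3) = 1 + 9 + 5 = 15
C(6) = 1 + C(5) + C(4) = 1 + 15 + 9 = 25
C(7) = 1 + C(6) + C(5) = 1 + 25 + 15 = 41
C(8) = 1 + C(7) + C(6) = 1 + 41 + 25 = 67
C(9) = 1 + C(8) + C(7) = 1 + 67 + 41 = 109
calls = C(9) = 109

Final answer: 109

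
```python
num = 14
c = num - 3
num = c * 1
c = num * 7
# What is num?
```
Trace:
  num=14
  num=14, c=11
  num=11, c=11
  num=11, c=77

Final answer: 11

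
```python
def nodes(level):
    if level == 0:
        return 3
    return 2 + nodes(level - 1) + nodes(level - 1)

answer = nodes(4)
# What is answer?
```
Call trace (a repeated sub-call is expanded the first time; later identical calls just restate its return value):
nodes(level=4)
  nodes(level=3)
    nodes(level=2)
      nodes(level=1)
        nodes(level=0)
        -> return 3
        nodes(level=0)
        -> return 3
      -> return 8
      nodes(level=1) -> return 8  (same call as traced above)
    -> return 18
    nodes(level=2) -> return 18  (same call as traced above)
  -> return 38
  nodes(level=3) -> return 38  (same call as traced above)
-> return 78

Final answer: 78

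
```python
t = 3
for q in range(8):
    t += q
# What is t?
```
Trace:
  t=3
  t=3, q=0
  t=4, q=1
  t=6, q=2
  t=9, q=3
  t=13, q=4
  t=18, q=5
  t=24, q=6
  t=31, q=7

Final answer: 31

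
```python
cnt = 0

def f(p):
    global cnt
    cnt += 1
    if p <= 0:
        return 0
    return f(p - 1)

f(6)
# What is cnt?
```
Call trace:
f(p=6)
  f(p=5)
    f(p=4)
      f(p=3)
        f(p=2)
          f(p=1)
            f(p=0)
            -> return 0
          -> return 0
        -> return 0
      -> return 0
    -> return 0
  -> return 0
-> return 0

cnt is incremented once per call. f is entered once for each p = 6, 5, 4, 3, 2, 1, 0 (the p <= 0 call returns without recursing), i.e. 6 + 1 calls.
cnt = 7

Final answer: 7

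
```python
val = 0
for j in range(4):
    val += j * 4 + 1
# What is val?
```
Trace:
  val=0
  val=1, j=0
  val=6, j=1
  val=15, j=2
  val=28, j=3

Final answer: 28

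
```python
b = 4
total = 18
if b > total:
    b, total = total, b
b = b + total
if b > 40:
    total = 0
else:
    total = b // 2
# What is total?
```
Trace:
  b=4
  b=4, total=18
  b=4, total=18
  b=22, total=18
  b=22, total=11

Final answer: 11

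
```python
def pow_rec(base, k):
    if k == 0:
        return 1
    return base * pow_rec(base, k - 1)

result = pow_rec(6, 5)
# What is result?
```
Call trace:
pow_rec(base=6, k=5)
  pow_rec(base=6, k=4)
    pow_rec(base=6, k=3)
      pow_rec(base=6, k=2)
        pow_rec(base=6, k=1)
          pow_rec(base=6, k=0)
          -> return 1
        -> return 6
      -> return 36
    -> return 216
  -> return 1296
-> return 7776

Final answer: 7776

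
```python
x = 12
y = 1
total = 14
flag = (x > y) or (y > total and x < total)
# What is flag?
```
Trace:
  x=12
  x=12, y=1
  x=12, y=1, total=14
  x=12, y=1, total=14, flag=True

Final answer: True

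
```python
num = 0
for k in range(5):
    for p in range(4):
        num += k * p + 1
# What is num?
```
Trace:
  num=0
  num=1, k=0, p=0
  num=2, k=0, p=1
  num=3, k=0, p=2
  num=4, k=0, p=3
  num=5, k=1, p=0
  num=7, k=1, p=1
  num=10, k=1, p=2
  num=14, k=1, p=3
  num=15, k=2, p=0
  num=18, k=2, p=1
  num=23, k=2, p=2
  num=30, k=2, p=3
  num=31, k=3, p=0
  num=35, k=3, p=1
  num=42, k=3, p=2
  num=52, k=3, p=3
  num=53, k=4, p=0
  num=58, k=4, p=1
  num=67, k=4, p=2
  num=80, k=4, p=3

Final answer: 80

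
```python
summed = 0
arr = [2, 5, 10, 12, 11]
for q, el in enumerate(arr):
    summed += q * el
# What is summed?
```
Trace:
  summed=0
  summed=0, q=0, el=2
  summed=5, q=1, el=5
  summed=25, q=2, el=10
  summed=61, q=3, el=12
  summed=105, q=4, el=11

Final answer: 105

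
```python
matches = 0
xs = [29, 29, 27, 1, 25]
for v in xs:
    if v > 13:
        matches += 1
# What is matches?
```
Trace:
  matches=0
  matches=1, v=29
  matches=2, v=29
  matches=3, v=27
  matches=3, v=1
  matches=4, v=25

Final answer: 4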